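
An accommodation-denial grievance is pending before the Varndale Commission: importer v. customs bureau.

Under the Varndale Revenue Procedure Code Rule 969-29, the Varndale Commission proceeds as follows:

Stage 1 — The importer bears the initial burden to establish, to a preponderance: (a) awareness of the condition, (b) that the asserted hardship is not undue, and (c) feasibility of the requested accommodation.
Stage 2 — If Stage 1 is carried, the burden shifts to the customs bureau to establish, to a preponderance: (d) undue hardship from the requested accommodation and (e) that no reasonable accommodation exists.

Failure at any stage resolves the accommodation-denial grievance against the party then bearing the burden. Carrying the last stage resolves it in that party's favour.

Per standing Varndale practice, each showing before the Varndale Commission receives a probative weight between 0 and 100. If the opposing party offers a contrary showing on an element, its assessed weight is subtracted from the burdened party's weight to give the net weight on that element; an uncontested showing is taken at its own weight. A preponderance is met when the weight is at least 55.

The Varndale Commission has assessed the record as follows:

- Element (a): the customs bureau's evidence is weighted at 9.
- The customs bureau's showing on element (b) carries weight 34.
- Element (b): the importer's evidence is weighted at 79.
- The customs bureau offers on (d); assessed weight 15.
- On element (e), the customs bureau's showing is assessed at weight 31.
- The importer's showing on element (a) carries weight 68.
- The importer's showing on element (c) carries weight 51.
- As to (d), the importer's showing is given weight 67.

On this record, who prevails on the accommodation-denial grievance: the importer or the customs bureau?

Stage 1 (importer, a preponderance, weight is at least 55): (a) net 68−9=59 ≥ 55 — meets; (b) net 79−34=45 < 55 — fails; (c) 51 < 55 — fails.
  Not every element is met, so the importer fails to carry Stage 1.
The customs bureau prevails.

customs bureau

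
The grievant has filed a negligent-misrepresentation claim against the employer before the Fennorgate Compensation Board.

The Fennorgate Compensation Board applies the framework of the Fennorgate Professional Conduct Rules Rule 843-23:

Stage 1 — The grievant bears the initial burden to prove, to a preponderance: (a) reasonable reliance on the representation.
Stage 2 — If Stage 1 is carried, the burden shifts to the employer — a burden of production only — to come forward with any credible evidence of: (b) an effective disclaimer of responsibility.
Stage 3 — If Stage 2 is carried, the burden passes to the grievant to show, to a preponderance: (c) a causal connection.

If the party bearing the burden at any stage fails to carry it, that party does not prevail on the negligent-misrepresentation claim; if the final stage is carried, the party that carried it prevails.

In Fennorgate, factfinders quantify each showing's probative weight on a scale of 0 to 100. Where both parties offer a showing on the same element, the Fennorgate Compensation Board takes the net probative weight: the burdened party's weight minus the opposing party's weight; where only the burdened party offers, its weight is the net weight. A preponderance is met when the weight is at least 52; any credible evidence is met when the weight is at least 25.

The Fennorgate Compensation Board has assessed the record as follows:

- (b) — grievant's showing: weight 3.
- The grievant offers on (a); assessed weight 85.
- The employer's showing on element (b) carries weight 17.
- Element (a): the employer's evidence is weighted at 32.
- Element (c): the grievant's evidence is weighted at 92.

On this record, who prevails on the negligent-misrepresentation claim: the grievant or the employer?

grievant

Stage 1 (grievant, a preponderance, weight is at least 52): (a) net 85−32=53 ≥ 52 — meets.
  Stage 1 carried; the burden shifts to the employer.
Stage 2 (employer, any credible evidence, weight is at least 25): (b) net 17−3=14 < 25 — fails.
  Stage 2 not carried; the employer fails its burden.
So the grievant prevails.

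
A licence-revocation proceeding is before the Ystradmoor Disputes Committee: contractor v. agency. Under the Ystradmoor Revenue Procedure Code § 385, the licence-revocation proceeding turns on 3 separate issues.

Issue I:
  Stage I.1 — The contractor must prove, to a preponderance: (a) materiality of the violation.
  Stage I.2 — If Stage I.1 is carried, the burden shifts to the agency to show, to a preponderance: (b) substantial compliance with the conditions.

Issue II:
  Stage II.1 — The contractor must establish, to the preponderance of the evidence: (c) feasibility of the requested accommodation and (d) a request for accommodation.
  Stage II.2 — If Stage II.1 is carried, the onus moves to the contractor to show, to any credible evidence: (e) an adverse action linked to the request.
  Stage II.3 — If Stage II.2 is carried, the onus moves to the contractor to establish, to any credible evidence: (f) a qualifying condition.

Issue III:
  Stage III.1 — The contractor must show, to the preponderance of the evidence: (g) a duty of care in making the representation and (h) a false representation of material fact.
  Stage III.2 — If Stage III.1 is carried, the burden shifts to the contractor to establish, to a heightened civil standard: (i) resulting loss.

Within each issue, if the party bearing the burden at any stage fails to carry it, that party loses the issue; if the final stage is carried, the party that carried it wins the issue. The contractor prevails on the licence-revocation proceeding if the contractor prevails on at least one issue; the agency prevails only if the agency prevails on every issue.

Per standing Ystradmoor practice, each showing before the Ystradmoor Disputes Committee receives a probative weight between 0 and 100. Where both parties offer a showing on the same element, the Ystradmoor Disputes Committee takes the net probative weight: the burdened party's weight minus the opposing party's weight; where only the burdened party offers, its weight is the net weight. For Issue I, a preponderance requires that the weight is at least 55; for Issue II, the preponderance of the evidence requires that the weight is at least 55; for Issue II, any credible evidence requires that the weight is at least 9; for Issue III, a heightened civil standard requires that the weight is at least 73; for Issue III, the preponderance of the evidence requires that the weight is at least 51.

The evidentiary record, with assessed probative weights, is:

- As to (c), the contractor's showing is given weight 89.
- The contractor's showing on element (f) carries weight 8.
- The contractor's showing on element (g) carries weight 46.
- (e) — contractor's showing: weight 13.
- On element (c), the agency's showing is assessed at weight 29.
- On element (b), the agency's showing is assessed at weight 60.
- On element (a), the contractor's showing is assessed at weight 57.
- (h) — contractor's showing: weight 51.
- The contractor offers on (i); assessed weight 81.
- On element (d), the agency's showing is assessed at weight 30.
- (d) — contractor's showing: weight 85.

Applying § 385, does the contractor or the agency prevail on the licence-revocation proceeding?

— Issue I —
Stage I.1 (contractor, a preponderance, weight is at least 55): (a) 57 ≥ 55 — meets.
  All elements met. The burden passes to the agency.
Stage I.2 (agency, a preponderance, weight is at least 55): (b) 60 ≥ 55 — meets.
  All elements met at the final stage.
Every stage carried; the agency prevails on this issue.
— Issue II —
Stage II.1 — burden on contractor; standard: the preponderance of the evidence (weight is at least 55).
    (c): 89 − 29 = 60 ≥ 55 [met]
    (d): 85 − 30 = 55 ≥ 55 [met]
  All elements met. The contractor retains the burden for Stage II.2.
Stage II.2 — burden on contractor; standard: any credible evidence (weight is at least 9).
    (e): 13 ≥ 9 [met]
  Stage II.2 is satisfied; the contractor continues to bear the burden.
Stage II.3 — burden on contractor; standard: any credible evidence (weight is at least 9).
    (f): 8 < 9 [not met]
  The contractor does not carry Stage II.3.
So the agency prevails on this issue.
— Issue III —
At Stage III.1 the contractor must meet the preponderance of the evidence (weight is at least 51): on (g) the weight is 46, which does not reach 51, so (g) does not meet the standard; on (h) the weight is 51, which does reach 51, so (h) meets the standard.
  The contractor does not carry Stage III.1.
The agency prevails on this issue.
Per-issue: Issue I → agency; Issue II → agency; Issue III → agency. The contractor must prevail on at least one issue; overall, the agency prevails.

agency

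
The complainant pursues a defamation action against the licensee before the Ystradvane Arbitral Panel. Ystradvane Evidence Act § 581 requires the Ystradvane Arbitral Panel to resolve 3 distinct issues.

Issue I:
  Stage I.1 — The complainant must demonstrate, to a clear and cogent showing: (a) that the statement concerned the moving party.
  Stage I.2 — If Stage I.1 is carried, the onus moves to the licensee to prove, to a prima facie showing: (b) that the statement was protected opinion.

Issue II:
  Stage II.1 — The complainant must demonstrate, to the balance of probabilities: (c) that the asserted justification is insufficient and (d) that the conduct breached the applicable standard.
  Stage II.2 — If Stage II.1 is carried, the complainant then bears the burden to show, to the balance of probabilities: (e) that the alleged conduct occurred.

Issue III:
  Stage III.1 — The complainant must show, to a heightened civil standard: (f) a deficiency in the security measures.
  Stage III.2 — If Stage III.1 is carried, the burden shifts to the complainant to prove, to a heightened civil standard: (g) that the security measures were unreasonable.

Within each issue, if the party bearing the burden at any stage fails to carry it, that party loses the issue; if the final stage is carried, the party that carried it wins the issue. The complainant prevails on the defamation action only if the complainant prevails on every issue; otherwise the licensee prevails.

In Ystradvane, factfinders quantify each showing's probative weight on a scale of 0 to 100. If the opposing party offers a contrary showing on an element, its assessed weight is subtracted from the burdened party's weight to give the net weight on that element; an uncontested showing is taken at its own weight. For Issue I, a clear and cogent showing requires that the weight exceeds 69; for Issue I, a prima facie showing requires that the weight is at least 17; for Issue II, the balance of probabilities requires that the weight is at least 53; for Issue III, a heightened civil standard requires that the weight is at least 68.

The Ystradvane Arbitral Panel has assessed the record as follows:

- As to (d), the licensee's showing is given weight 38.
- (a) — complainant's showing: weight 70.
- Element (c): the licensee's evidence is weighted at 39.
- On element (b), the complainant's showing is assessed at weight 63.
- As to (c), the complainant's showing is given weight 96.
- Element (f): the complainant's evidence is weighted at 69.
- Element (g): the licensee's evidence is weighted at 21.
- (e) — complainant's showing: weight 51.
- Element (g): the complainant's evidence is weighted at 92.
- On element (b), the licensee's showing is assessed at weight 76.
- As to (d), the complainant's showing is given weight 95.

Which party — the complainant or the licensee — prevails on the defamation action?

— Issue I —
Stage I.1 — burden on complainant; standard: a clear and cogent showing (weight exceeds 69).
    (a): 70 > 69 [met]
  Stage I.1 is satisfied; the onus moves to the licensee.
Stage I.2 — burden on licensee; standard: a prima facie showing (weight is at least 17).
    (b): 76 − 63 = 13 < 17 [not met]
  Stage I.2 not carried; the licensee fails its burden.
The analysis ends at Stage I.2; the complainant prevails on this issue.
— Issue II —
Stage II.1 — burden on complainant; standard: the balance of probabilities (weight is at least 53).
    (c): 96 − 39 = 57 ≥ 53 [met]
    (d): 95 − 38 = 57 ≥ 53 [met]
  All elements met. The complainant retains the burden for Stage II.2.
Stage II.2 — burden on complainant; standard: the balance of probabilities (weight is at least 53).
    (e): 51 < 53 [not met]
  Stage II.2 not carried; the complainant fails its burden.
So the licensee prevails on this issue.
— Issue III —
Stage III.1 — burden on complainant; standard: a heightened civil standard (weight is at least 68).
    (f): 69 ≥ 68 [met]
  Stage III.1 carried; the burden remains with the complainant.
Stage III.2 — burden on complainant; standard: a heightened civil standard (weight is at least 68).
    (g): 92 − 21 = 71 ≥ 68 [met]
  All elements met at the final stage.
Every stage carried; the complainant prevails on this issue.
Per-issue: Issue I → complainant; Issue II → licensee; Issue III → complainant. The complainant must prevail on every issue; overall, the licensee prevails.

licensee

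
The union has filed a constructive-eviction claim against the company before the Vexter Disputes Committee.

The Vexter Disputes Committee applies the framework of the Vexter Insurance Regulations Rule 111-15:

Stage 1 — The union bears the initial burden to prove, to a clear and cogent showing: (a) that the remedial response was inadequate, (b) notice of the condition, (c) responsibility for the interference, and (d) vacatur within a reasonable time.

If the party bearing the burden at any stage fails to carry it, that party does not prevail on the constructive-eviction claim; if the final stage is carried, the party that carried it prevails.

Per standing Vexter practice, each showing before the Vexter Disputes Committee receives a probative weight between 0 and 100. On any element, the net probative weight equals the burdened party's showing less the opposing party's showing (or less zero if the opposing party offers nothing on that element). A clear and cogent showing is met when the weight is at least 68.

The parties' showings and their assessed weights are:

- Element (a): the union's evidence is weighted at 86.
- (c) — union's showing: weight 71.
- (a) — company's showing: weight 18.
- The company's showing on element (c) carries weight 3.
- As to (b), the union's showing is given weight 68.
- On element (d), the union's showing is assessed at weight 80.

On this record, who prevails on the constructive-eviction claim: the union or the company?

At Stage 1 the union must meet a clear and cogent showing (weight is at least 68): on (a) the weight is 86 less the opposing 18 gives net 68, ≥ 68, so (a) meets the standard; on (b) the weight is 68, ≥ 68, so (b) meets the standard; on (c) the weight is 71 less the opposing 3 gives net 68, which does reach 68, so (c) meets the standard; on (d) the weight is 80, which does reach 68, so (d) meets the standard.
  The union carries the last stage.
With every stage satisfied, the union prevails.

union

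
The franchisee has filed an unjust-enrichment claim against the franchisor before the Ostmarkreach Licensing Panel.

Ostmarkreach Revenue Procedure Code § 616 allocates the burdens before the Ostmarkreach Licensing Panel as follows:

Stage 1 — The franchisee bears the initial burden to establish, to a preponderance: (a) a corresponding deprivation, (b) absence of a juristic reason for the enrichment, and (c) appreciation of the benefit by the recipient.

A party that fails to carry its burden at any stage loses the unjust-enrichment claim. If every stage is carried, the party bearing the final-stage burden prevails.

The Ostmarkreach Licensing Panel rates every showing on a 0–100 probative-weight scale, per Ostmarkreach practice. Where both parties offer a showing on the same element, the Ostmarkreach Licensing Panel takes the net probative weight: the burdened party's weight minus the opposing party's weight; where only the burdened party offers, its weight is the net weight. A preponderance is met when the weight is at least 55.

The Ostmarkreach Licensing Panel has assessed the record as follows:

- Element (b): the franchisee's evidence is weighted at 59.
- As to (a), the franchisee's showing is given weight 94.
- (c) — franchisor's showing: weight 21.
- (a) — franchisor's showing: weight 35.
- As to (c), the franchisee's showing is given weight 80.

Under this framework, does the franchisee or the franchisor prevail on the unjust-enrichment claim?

franchisee

Stage 1 — burden on franchisee; standard: a preponderance (weight is at least 55).
    (a): 94 − 35 = 59 ≥ 55 [met]
    (b): 59 ≥ 55 [met]
    (c): 80 − 21 = 59 ≥ 55 [met]
  All elements met at the final stage.
Every stage carried; the franchisee prevails.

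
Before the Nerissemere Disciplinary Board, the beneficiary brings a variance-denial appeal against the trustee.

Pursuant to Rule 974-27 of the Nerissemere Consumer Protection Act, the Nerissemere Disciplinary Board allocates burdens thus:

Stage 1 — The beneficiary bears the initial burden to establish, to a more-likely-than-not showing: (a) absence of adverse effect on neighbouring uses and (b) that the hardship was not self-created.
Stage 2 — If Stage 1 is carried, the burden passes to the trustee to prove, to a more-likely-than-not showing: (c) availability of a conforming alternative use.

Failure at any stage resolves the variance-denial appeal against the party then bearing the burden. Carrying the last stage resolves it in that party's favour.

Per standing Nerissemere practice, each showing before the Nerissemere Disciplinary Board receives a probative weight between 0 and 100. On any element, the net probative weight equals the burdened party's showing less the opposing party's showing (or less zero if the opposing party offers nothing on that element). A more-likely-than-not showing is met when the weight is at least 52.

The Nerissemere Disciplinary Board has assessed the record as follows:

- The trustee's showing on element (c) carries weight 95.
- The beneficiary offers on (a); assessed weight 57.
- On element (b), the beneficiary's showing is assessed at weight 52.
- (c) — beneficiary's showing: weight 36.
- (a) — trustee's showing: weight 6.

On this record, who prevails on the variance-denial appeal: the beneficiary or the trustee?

At Stage 1 the beneficiary must meet a more-likely-than-not showing (weight is at least 52): on (a) the weight is 57 less the opposing 6 gives net 51, < 52, so (a) does not meet the standard; on (b) the weight is 52, ≥ 52, so (b) meets the standard.
  Not every element is met, so the beneficiary fails to carry Stage 1.
The analysis ends at Stage 1; the trustee prevails.

trustee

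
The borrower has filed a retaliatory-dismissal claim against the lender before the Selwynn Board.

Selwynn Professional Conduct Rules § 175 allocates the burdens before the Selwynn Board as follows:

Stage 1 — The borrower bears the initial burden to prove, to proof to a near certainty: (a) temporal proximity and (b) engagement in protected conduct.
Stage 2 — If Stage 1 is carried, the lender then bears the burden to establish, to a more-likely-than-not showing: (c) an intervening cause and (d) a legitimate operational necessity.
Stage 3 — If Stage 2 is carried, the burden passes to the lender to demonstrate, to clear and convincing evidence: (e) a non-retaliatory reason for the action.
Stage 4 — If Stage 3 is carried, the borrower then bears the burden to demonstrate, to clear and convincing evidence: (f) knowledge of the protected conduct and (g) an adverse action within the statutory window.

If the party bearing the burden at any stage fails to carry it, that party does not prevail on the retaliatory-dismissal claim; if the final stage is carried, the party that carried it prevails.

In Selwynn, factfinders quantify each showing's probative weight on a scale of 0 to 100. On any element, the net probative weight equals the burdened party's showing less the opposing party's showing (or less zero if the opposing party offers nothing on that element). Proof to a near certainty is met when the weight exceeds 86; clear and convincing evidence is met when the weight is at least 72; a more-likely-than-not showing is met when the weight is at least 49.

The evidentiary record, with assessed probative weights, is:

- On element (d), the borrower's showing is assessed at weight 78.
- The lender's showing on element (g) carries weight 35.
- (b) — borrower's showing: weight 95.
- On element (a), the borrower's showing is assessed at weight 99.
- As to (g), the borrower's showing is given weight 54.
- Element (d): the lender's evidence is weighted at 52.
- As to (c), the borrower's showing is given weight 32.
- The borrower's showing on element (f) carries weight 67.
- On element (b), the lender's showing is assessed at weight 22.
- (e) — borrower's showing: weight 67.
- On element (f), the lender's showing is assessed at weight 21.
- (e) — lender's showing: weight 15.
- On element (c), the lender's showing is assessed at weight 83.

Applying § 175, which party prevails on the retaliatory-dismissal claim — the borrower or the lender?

At Stage 1 the borrower must meet proof to a near certainty (weight exceeds 86): on (a) the weight is 99, which does exceed 86, so (a) meets the standard; on (b) the weight is 95 less the opposing 22 gives net 73, ≤ 86, so (b) does not meet the standard.
  Not every element is met, so the borrower fails to carry Stage 1.
The lender prevails.

lender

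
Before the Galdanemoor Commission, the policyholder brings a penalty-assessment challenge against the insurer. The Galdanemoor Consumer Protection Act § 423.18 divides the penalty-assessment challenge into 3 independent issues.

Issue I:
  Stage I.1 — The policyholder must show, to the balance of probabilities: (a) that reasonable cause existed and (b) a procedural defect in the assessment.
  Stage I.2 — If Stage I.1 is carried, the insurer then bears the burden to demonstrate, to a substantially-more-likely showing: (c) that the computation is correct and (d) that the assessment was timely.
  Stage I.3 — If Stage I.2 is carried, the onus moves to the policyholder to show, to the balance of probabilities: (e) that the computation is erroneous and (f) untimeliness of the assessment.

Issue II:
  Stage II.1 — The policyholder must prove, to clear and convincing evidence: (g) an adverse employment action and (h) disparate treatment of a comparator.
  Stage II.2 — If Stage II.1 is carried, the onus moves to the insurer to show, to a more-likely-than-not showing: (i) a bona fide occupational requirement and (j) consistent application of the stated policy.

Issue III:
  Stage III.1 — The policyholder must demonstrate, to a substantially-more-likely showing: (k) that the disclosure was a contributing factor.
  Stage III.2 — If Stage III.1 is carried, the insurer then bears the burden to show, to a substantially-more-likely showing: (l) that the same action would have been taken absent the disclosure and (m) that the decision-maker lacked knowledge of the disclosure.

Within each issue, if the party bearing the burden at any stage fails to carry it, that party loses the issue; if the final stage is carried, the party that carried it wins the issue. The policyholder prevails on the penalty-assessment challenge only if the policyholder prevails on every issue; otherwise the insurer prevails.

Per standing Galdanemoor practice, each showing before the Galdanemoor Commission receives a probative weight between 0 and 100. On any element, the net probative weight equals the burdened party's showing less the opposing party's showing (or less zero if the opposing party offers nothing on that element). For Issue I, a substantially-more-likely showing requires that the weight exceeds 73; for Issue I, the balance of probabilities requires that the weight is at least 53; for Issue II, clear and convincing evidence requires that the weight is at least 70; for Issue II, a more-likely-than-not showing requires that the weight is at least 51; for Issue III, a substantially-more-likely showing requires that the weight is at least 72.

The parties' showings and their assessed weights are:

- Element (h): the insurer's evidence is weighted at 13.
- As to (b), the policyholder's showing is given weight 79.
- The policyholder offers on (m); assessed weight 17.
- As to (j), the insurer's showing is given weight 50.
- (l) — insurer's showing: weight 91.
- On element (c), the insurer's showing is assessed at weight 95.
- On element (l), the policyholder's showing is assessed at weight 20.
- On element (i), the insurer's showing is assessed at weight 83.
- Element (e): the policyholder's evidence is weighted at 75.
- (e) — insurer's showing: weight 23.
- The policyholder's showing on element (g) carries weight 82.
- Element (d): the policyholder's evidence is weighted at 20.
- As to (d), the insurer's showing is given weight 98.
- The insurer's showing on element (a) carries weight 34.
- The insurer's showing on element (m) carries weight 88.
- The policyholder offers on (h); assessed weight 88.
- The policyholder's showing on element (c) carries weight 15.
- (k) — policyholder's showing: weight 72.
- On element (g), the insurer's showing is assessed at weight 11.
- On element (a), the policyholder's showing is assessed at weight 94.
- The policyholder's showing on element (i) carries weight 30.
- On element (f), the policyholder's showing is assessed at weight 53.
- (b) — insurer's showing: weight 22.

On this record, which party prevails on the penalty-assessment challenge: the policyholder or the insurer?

— Issue I —
At Stage I.1 the policyholder must meet the balance of probabilities (weight is at least 53): on (a) the weight is 94 less the opposing 34 gives net 60, ≥ 53, so (a) meets the standard; on (b) the weight is 79 less the opposing 22 gives net 57, which does reach 53, so (b) meets the standard.
  Stage I.1 carried; the burden shifts to the insurer.
At Stage I.2 the insurer must meet a substantially-more-likely showing (weight exceeds 73): on (c) the weight is 95 less the opposing 15 gives net 80, > 73, so (c) meets the standard; on (d) the weight is 98 less the opposing 20 gives net 78, > 73, so (d) meets the standard.
  All elements met. The burden passes to the policyholder.
At Stage I.3 the policyholder must meet the balance of probabilities (weight is at least 53): on (e) the weight is 75 less the opposing 23 gives net 52, < 53, so (e) does not meet the standard; on (f) the weight is 53, which does reach 53, so (f) meets the standard.
  Stage I.3 not carried; the policyholder fails its burden.
The analysis ends at Stage I.3; the insurer prevails on this issue.
— Issue II —
Stage II.1 — burden on policyholder; standard: clear and convincing evidence (weight is at least 70).
    (g): 82 − 11 = 71 ≥ 70 [met]
    (h): 88 − 13 = 75 ≥ 70 [met]
  Stage II.1 is satisfied; the onus moves to the insurer.
Stage II.2 — burden on insurer; standard: a more-likely-than-not showing (weight is at least 51).
    (i): 83 − 30 = 53 ≥ 51 [met]
    (j): 50 < 51 [not met]
  The insurer does not carry Stage II.2.
So the policyholder prevails on this issue.
— Issue III —
Stage III.1 — burden on policyholder; standard: a substantially-more-likely showing (weight is at least 72).
    (k): 72 ≥ 72 [met]
  The policyholder carries Stage III.1; the insurer now bears the burden.
Stage III.2 — burden on insurer; standard: a substantially-more-likely showing (weight is at least 72).
    (l): 91 − 20 = 71 < 72 [not met]
    (m): 88 − 17 = 71 < 72 [not met]
  The insurer does not carry Stage III.2.
The policyholder prevails on this issue.
Per-issue: Issue I → insurer; Issue II → policyholder; Issue III → policyholder. The policyholder must prevail on every issue; overall, the insurer prevails.

insurer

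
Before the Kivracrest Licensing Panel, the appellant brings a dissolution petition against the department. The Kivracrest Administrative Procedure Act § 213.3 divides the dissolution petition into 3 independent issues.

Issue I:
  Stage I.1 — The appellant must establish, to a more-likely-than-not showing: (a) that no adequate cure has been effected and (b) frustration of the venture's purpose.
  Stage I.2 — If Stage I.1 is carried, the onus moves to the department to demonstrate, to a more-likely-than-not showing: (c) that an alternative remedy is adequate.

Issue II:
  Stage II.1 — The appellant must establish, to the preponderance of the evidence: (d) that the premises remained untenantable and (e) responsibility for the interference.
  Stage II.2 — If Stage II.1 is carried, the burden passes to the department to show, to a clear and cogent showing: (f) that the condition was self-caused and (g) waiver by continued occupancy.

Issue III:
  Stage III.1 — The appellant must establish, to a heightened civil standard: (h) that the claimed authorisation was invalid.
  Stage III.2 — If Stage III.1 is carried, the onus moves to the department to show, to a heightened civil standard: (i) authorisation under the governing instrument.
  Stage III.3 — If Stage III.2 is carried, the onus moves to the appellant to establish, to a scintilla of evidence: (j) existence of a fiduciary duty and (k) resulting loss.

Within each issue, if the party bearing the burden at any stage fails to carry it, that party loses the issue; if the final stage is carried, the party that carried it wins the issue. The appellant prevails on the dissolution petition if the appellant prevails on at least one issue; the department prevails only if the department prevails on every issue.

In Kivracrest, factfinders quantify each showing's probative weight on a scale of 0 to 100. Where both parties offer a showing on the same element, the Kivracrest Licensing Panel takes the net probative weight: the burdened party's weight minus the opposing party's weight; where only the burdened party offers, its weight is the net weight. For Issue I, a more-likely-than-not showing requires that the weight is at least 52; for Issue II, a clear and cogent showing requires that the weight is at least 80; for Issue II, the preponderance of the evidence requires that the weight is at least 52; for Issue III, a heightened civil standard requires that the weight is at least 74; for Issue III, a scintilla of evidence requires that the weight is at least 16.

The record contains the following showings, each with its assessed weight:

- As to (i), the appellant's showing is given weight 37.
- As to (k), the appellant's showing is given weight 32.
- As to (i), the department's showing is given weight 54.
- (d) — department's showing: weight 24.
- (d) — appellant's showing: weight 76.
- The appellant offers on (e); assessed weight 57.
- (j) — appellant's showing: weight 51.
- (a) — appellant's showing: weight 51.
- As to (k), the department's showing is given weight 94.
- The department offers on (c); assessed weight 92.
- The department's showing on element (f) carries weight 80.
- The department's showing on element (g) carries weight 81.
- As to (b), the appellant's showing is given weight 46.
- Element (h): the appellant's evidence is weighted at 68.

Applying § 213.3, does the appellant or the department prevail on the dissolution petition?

department

— Issue I —
Stage I.1 (appellant, a more-likely-than-not showing, weight is at least 52): (a) 51 < 52 — fails; (b) 46 < 52 — fails.
  Stage I.1 not carried; the appellant fails its burden.
The department prevails on this issue.
— Issue II —
At Stage II.1 the appellant must meet the preponderance of the evidence (weight is at least 52): on (d) the weight is 76 less the opposing 24 gives net 52, ≥ 52, so (d) meets the standard; on (e) the weight is 57, ≥ 52, so (e) meets the standard.
  Stage II.1 is satisfied; the onus moves to the department.
At Stage II.2 the department must meet a clear and cogent showing (weight is at least 80): on (f) the weight is 80, ≥ 80, so (f) meets the standard; on (g) the weight is 81, ≥ 80, so (g) meets the standard.
  The department carries the last stage.
With every stage satisfied, the department prevails on this issue.
— Issue III —
At Stage III.1 the appellant must meet a heightened civil standard (weight is at least 74): on (h) the weight is 68, < 74, so (h) does not meet the standard.
  The appellant does not carry Stage III.1.
The department prevails on this issue.
Per-issue: Issue I → department; Issue II → department; Issue III → department. The appellant must prevail on at least one issue; overall, the department prevails.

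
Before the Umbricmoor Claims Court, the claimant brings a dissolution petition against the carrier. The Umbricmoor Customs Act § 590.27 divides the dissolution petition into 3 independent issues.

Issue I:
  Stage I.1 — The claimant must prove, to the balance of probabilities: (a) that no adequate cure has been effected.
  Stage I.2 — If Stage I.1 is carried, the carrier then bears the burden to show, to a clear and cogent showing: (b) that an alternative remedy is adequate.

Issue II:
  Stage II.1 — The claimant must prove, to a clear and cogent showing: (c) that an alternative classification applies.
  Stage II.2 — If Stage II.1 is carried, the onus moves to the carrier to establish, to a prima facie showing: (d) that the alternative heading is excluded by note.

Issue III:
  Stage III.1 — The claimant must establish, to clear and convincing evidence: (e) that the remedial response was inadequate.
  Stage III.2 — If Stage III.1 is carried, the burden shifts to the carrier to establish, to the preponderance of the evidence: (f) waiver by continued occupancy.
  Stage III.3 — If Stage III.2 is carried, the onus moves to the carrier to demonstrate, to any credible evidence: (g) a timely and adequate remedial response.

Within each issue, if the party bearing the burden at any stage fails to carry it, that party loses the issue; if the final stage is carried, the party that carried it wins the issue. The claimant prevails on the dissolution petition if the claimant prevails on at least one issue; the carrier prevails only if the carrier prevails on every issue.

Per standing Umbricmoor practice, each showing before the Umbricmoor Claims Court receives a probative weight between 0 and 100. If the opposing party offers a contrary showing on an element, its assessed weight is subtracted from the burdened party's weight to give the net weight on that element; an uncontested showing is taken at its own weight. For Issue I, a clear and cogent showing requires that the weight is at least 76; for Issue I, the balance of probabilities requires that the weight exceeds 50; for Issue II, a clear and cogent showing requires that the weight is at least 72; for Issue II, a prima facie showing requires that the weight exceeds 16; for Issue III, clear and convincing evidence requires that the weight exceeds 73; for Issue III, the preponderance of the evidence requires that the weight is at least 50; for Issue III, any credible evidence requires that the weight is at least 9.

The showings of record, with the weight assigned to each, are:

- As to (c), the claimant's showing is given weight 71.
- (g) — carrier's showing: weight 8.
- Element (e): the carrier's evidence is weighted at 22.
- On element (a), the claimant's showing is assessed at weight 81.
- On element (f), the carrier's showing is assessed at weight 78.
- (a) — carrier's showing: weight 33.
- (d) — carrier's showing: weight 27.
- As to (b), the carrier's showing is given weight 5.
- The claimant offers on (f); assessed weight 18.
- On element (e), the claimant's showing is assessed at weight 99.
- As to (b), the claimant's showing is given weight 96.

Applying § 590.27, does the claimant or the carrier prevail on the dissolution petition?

— Issue I —
At Stage I.1 the claimant must meet the balance of probabilities (weight exceeds 50): on (a) the weight is 81 less the opposing 33 gives net 48, which does not exceed 50, so (a) does not meet the standard.
  The claimant does not carry Stage I.1.
So the carrier prevails on this issue.
— Issue II —
At Stage II.1 the claimant must meet a clear and cogent showing (weight is at least 72): on (c) the weight is 71, which does not reach 72, so (c) does not meet the standard.
  Stage II.1 not carried; the claimant fails its burden.
So the carrier prevails on this issue.
— Issue III —
Stage III.1 — burden on claimant; standard: clear and convincing evidence (weight exceeds 73).
    (e): 99 − 22 = 77 > 73 [met]
  All elements met. The burden passes to the carrier.
Stage III.2 — burden on carrier; standard: the preponderance of the evidence (weight is at least 50).
    (f): 78 − 18 = 60 ≥ 50 [met]
  Stage III.2 is satisfied; the carrier continues to bear the burden.
Stage III.3 — burden on carrier; standard: any credible evidence (weight is at least 9).
    (g): 8 < 9 [not met]
  Not every element is met, so the carrier fails to carry Stage III.3.
The claimant prevails on this issue.
Per-issue: Issue I → carrier; Issue II → carrier; Issue III → claimant. The claimant must prevail on at least one issue; overall, the claimant prevails.

claimant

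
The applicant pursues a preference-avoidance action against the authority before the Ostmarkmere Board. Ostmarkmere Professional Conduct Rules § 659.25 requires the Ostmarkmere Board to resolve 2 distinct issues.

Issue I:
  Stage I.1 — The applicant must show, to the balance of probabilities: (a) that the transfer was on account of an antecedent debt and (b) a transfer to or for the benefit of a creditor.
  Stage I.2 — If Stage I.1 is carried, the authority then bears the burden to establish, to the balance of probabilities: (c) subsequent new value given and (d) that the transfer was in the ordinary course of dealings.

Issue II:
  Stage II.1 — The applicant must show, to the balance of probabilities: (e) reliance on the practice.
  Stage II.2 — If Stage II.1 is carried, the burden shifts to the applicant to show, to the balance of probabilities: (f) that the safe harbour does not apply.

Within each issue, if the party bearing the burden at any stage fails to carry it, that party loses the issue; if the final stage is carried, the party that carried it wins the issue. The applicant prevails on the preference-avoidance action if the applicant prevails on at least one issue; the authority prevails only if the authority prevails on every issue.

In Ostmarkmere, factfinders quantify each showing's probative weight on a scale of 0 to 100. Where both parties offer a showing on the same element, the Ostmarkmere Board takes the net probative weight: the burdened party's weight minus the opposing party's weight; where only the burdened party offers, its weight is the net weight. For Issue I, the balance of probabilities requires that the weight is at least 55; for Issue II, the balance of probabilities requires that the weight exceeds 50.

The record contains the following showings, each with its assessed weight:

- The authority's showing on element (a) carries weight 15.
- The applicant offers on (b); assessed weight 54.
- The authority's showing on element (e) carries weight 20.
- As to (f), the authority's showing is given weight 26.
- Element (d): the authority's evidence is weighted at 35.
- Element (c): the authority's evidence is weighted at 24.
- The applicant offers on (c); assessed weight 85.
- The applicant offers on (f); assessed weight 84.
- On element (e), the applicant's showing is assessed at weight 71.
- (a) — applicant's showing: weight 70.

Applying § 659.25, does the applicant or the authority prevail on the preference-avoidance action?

applicant

— Issue I —
Stage I.1 (applicant, the balance of probabilities, weight is at least 55): (a) net 70−15=55 ≥ 55 — meets; (b) 54 < 55 — fails.
  The applicant does not carry Stage I.1.
The analysis ends at Stage I.1; the authority prevails on this issue.
— Issue II —
Stage II.1 — burden on applicant; standard: the balance of probabilities (weight exceeds 50).
    (e): 71 − 20 = 51 > 50 [met]
  Stage II.1 is satisfied; the applicant continues to bear the burden.
Stage II.2 — burden on applicant; standard: the balance of probabilities (weight exceeds 50).
    (f): 84 − 26 = 58 > 50 [met]
  Stage II.2 carried; the final stage is satisfied.
All stages carried — the applicant prevails on this issue.
Per-issue: Issue I → authority; Issue II → applicant. The applicant must prevail on at least one issue; overall, the applicant prevails.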